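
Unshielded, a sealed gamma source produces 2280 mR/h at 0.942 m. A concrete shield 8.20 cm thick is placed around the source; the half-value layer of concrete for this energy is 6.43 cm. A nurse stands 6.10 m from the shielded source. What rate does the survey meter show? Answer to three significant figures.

22.5 mR/h

Distance alone: 2280 × (0.942/6.10)² = 2280 × 0.02385 = 54.38 mR/h.
Shield: 8.20/6.43 = 1.275 half-value layers → attenuation 2^(−1.275) = 0.4132.
Combined: 54.38 × 0.4132 = 22.47 mR/h.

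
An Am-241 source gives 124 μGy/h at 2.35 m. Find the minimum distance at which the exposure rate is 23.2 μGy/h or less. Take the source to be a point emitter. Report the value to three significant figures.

Applying the 1/r² law, d₂ = d₁·√(I₁/I₂).
I₁/I₂ = 124/23.2 = 5.345, so d₂ = 2.35 × √5.345 = 5.433 m.

5.43 m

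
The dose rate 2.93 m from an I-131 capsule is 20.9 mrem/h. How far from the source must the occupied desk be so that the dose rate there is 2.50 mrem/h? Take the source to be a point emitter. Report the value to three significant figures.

8.47 m

Since intensity falls as 1/r², d₂ = d₁·√(I₁/I₂).
I₁/I₂ = 20.9/2.50 = 8.360, so d₂ = 2.93 × √8.360 = 8.472 m.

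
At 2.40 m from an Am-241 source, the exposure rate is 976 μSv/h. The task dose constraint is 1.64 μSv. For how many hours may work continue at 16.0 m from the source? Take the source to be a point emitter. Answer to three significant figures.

0.0747 h

Since intensity falls as 1/r², rate at 16.0 m:
(2.40/16.0)² = 0.02250, so 976 × 0.02250 = 21.96 μSv/h.
Stay time = 1.64 μSv ÷ 21.96 μSv/h = 0.07468 h.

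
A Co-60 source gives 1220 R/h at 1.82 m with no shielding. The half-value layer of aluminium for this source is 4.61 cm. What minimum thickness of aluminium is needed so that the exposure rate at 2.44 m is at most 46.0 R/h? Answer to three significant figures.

At 2.44 m, distance alone gives (1.82/2.44)² = 0.5564, so 1220 × 0.5564 = 678.8 R/h.
Further attenuation needed: 678.8/46.0 = 14.76.
n = log₂(14.76) = 3.884 half-value layers.
Thickness = 3.884 × 4.61 cm = 17.91 cm.

17.9 cm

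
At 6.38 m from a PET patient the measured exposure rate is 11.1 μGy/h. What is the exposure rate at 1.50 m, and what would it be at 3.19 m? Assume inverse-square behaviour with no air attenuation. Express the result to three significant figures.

201 μGy/h; 44.4 μGy/h

Using I₁d₁² = I₂d₂²,
At 1.50 m: 11.1 × (6.38/1.50)² = 11.1 × 18.09 = 200.8 μGy/h
At 3.19 m: (1.50/3.19)² = 0.2211, so 200.8 × 0.2211 = 44.40 μGy/h.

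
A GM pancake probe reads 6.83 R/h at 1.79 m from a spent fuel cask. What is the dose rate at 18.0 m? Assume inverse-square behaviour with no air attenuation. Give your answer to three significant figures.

0.0675 R/h

Applying the 1/r² law, the rate at 18.0 m is
(1.79/18.0)² = 0.009889, so 6.83 × 0.009889 = 0.06754 R/h.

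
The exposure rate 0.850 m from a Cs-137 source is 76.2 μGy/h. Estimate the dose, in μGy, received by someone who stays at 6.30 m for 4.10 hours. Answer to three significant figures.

5.69 μGy

By the inverse-square law, rate at 6.30 m:
(0.850/6.30)² = 0.01820, so 76.2 × 0.01820 = 1.387 μGy/h.
Dose = rate × time = 1.387 μGy/h × 4.100 h = 5.687 μGy.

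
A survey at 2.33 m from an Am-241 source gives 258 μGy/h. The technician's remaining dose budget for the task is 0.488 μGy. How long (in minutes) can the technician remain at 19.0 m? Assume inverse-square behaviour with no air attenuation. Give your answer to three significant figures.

Applying the 1/r² law, rate at 19.0 m:
258 × (2.33/19.0)² = 258 × 0.01504 = 3.880 μGy/h.
Stay time = 0.488 μGy ÷ 3.880 μGy/h = 0.1258 h = 7.548 min.

7.55 min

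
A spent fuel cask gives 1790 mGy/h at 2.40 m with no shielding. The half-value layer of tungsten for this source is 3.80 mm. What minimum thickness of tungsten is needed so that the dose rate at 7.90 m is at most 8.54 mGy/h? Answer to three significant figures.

At 7.90 m, distance alone gives (2.40/7.90)² = 0.09229, so 1790 × 0.09229 = 165.2 mGy/h.
Further attenuation needed: 165.2/8.54 = 19.34.
n = log₂(19.34) = 4.274 half-value layers.
Thickness = 4.274 × 3.80 mm = 16.24 mm.

16.2 mm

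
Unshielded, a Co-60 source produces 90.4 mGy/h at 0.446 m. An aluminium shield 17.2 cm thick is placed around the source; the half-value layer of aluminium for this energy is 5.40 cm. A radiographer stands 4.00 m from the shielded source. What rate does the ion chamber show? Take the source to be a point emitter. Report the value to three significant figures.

0.124 mGy/h

Distance alone: 90.4 × (0.446/4.00)² = 90.4 × 0.01243 = 1.124 mGy/h.
Shield: 17.2/5.40 = 3.185 half-value layers → attenuation 2^(−3.185) = 0.1100.
Combined: 1.124 × 0.1100 = 0.1236 mGy/h.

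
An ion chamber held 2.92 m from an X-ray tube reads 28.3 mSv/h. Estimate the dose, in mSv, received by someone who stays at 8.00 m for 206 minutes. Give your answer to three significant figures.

12.9 mSv

By the inverse-square law, rate at 8.00 m:
28.3 × (2.92/8.00)² = 28.3 × 0.1332 = 3.770 mSv/h.
Dose = rate × time = 3.770 mSv/h × 3.433 h = 12.94 mSv.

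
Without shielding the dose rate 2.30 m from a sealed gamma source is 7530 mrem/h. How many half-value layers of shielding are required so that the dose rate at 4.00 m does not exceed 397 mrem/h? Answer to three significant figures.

At 4.00 m, distance alone gives (2.30/4.00)² = 0.3306, so 7530 × 0.3306 = 2489 mrem/h.
Further attenuation needed: 2489/397 = 6.270.
n = log₂(6.270) = 2.648 half-value layers.

2.65 half-value layers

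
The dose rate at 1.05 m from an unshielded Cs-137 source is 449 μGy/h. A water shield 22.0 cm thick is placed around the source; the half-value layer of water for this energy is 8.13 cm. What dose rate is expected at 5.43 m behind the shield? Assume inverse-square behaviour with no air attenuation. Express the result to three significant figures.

Distance alone: 449 × (1.05/5.43)² = 449 × 0.03739 = 16.79 μGy/h.
Shield: 22.0/8.13 = 2.706 half-value layers → attenuation 2^(−2.706) = 0.1533.
Combined: 16.79 × 0.1533 = 2.574 μGy/h.

2.57 μGy/h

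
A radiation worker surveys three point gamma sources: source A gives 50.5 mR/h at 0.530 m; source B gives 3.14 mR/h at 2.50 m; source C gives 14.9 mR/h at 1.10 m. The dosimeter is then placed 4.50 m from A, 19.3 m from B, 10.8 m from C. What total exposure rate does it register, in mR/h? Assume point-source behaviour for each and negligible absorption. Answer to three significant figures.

Each source contributes Iᵢ·(dᵢ/rᵢ)²; contributions add.
A: 50.5 × (0.530/4.50)² = 0.7005 mR/h
B: 3.14 × (2.50/19.3)² = 0.05269 mR/h
C: 14.9 × (1.10/10.8)² = 0.1546 mR/h
Total = 0.7005 + 0.05269 + 0.1546 = 0.9078 mR/h.

0.908 mR/h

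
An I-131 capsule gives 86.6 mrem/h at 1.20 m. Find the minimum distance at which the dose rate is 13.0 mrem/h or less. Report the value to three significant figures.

By the inverse-square law, d₂ = d₁·√(I₁/I₂).
I₁/I₂ = 86.6/13.0 = 6.662, so d₂ = 1.20 × √6.662 = 3.097 m.

3.10 m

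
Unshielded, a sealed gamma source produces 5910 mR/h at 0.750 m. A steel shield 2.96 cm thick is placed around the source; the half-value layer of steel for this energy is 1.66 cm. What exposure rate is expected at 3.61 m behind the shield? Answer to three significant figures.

Distance alone: (0.750/3.61)² = 0.04316, so 5910 × 0.04316 = 255.1 mR/h.
Shield: 2.96/1.66 = 1.783 half-value layers → attenuation 2^(−1.783) = 0.2906.
Combined: 255.1 × 0.2906 = 74.13 mR/h.

74.1 mR/h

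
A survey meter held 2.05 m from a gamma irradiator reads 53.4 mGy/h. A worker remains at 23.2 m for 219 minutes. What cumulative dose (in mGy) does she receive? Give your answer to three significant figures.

By the inverse-square law, rate at 23.2 m:
53.4 × (2.05/23.2)² = 53.4 × 0.007808 = 0.4169 mGy/h.
Dose = rate × time = 0.4169 mGy/h × 3.650 h = 1.522 mGy.

1.52 mGy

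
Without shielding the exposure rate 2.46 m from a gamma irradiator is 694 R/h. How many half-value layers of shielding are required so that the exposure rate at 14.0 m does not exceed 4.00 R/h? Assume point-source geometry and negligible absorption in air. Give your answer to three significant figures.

2.42 half-value layers

At 14.0 m, distance alone gives 694 × (2.46/14.0)² = 694 × 0.03088 = 21.43 R/h.
Further attenuation needed: 21.43/4.00 = 5.357.
n = log₂(5.357) = 2.421 half-value layers.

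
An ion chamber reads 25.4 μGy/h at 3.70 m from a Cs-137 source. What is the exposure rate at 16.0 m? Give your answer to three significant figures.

Using I₁d₁² = I₂d₂², the rate at 16.0 m is
(3.70/16.0)² = 0.05348, so 25.4 × 0.05348 = 1.358 μGy/h.

1.36 μGy/h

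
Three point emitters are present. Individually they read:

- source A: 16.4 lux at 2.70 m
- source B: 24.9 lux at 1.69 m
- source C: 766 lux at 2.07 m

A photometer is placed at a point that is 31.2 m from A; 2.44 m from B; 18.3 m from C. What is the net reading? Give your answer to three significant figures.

Each source contributes Iᵢ·(dᵢ/rᵢ)²; contributions add.
A: 16.4 × (2.70/31.2)² = 0.1228 lux
B: 24.9 × (1.69/2.44)² = 11.95 lux
C: 766 × (2.07/18.3)² = 9.801 lux
Total = 0.1228 + 11.95 + 9.801 = 21.87 lux.

21.9 lux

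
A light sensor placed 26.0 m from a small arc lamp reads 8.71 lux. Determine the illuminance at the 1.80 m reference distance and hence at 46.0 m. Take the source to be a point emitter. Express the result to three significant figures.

1820 lux; 2.78 lux

Using I₁d₁² = I₂d₂²,
At 1.80 m: 8.71 × (26.0/1.80)² = 8.71 × 208.6 = 1817 lux
At 46.0 m: 1817 × (1.80/46.0)² = 1817 × 0.001531 = 2.782 lux.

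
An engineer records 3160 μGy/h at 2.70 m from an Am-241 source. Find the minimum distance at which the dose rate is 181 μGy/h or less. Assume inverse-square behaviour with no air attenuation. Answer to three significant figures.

Since intensity falls as 1/r², d₂ = d₁·√(I₁/I₂).
I₁/I₂ = 3160/181 = 17.46, so d₂ = 2.70 × √17.46 = 11.28 m.

11.3 m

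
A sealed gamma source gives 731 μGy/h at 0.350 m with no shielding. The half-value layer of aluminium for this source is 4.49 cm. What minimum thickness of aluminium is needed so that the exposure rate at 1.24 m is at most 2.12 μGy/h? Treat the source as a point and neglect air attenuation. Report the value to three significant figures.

21.5 cm

At 1.24 m, distance alone gives (0.350/1.24)² = 0.07967, so 731 × 0.07967 = 58.24 μGy/h.
Further attenuation needed: 58.24/2.12 = 27.47.
n = log₂(27.47) = 4.780 half-value layers.
Thickness = 4.780 × 4.49 cm = 21.46 cm.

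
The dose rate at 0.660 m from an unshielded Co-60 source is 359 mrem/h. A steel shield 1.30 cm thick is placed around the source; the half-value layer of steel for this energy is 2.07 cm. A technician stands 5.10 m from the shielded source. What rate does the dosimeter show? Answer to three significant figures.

Distance alone: 359 × (0.660/5.10)² = 359 × 0.01675 = 6.013 mrem/h.
Shield: 1.30/2.07 = 0.6280 half-value layers → attenuation 2^(−0.6280) = 0.6471.
Combined: 6.013 × 0.6471 = 3.891 mrem/h.

3.89 mrem/h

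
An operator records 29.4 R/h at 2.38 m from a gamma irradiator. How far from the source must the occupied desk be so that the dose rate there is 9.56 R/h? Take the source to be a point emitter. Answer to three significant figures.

Intensity scales as (d₁/d₂)², so d₂ = d₁·√(I₁/I₂).
I₁/I₂ = 29.4/9.56 = 3.075, so d₂ = 2.38 × √3.075 = 4.173 m.

4.17 m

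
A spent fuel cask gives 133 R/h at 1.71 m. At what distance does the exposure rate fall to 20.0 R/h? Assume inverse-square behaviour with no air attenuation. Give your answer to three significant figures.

Applying the 1/r² law, d₂ = d₁·√(I₁/I₂).
I₁/I₂ = 133/20.0 = 6.650, so d₂ = 1.71 × √6.650 = 4.410 m.

4.41 m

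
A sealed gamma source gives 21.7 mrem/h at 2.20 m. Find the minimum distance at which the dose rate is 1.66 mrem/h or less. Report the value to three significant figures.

Using I₁d₁² = I₂d₂², d₂ = d₁·√(I₁/I₂).
I₁/I₂ = 21.7/1.66 = 13.07, so d₂ = 2.20 × √13.07 = 7.954 m.

7.95 m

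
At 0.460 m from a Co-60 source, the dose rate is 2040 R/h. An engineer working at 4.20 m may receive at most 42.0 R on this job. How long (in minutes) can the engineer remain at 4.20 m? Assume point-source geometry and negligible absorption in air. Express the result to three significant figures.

Since intensity falls as 1/r², rate at 4.20 m:
(0.460/4.20)² = 0.01200, so 2040 × 0.01200 = 24.48 R/h.
Stay time = 42.0 R ÷ 24.48 R/h = 1.716 h = 103.0 min.

103 min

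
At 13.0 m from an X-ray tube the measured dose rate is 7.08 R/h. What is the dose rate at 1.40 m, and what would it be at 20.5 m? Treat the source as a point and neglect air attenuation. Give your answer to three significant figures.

By the inverse-square law,
At 1.40 m: (13.0/1.40)² = 86.22, so 7.08 × 86.22 = 610.4 R/h
At 20.5 m: 610.4 × (1.40/20.5)² = 610.4 × 0.004664 = 2.847 R/h.

610 R/h; 2.85 R/h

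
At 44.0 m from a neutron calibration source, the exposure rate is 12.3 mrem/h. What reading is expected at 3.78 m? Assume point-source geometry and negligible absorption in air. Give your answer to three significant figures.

1670 mrem/h

Using I₁d₁² = I₂d₂², the rate at 3.78 m is
12.3 × (44.0/3.78)² = 12.3 × 135.5 = 1667 mrem/h.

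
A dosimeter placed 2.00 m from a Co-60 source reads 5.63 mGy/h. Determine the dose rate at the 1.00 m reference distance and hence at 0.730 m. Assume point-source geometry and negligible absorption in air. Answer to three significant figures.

22.5 mGy/h; 42.3 mGy/h

Since intensity falls as 1/r²,
At 1.00 m: (2.00/1.00)² = 4.000, so 5.63 × 4.000 = 22.52 mGy/h
At 0.730 m: (1.00/0.730)² = 1.877, so 22.52 × 1.877 = 42.27 mGy/h.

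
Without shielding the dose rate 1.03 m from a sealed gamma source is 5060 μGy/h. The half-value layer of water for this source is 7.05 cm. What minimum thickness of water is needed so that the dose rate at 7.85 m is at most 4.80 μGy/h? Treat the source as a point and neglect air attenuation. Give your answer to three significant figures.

29.5 cm

At 7.85 m, distance alone gives (1.03/7.85)² = 0.01722, so 5060 × 0.01722 = 87.13 μGy/h.
Further attenuation needed: 87.13/4.80 = 18.15.
n = log₂(18.15) = 4.182 half-value layers.
Thickness = 4.182 × 7.05 cm = 29.48 cm.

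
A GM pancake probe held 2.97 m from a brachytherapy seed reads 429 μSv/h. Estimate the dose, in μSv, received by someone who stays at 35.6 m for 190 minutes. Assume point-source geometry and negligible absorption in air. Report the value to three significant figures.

Applying the 1/r² law, rate at 35.6 m:
429 × (2.97/35.6)² = 429 × 0.006960 = 2.986 μSv/h.
Dose = rate × time = 2.986 μSv/h × 3.167 h = 9.457 μSv.

9.46 μSv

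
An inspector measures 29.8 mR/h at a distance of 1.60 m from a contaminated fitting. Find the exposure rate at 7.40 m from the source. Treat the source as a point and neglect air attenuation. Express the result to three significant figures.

Applying the 1/r² law, the rate at 7.40 m is
29.8 × (1.60/7.40)² = 29.8 × 0.04675 = 1.393 mR/h.

1.39 mR/h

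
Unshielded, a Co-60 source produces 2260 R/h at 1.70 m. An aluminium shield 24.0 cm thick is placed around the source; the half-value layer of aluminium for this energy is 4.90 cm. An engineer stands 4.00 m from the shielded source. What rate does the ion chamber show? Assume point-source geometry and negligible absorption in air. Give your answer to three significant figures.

Distance alone: (1.70/4.00)² = 0.1806, so 2260 × 0.1806 = 408.2 R/h.
Shield: 24.0/4.90 = 4.898 half-value layers → attenuation 2^(−4.898) = 0.03354.
Combined: 408.2 × 0.03354 = 13.69 R/h.

13.7 R/h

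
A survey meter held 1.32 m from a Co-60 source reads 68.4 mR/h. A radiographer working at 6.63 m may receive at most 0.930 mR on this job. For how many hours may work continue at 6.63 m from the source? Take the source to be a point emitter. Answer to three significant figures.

Applying the 1/r² law, rate at 6.63 m:
(1.32/6.63)² = 0.03964, so 68.4 × 0.03964 = 2.711 mR/h.
Stay time = 0.930 mR ÷ 2.711 mR/h = 0.3430 h.

0.343 h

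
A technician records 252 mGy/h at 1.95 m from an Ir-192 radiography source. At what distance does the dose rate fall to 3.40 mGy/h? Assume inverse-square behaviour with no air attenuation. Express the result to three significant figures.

16.8 m

By the inverse-square law, d₂ = d₁·√(I₁/I₂).
I₁/I₂ = 252/3.40 = 74.12, so d₂ = 1.95 × √74.12 = 16.79 m.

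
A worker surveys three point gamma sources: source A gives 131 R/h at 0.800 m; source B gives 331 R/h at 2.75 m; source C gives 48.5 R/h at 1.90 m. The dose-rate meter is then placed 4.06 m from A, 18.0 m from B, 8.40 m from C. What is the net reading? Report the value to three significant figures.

Each source contributes Iᵢ·(dᵢ/rᵢ)²; contributions add.
A: 131 × (0.800/4.06)² = 5.086 R/h
B: 331 × (2.75/18.0)² = 7.726 R/h
C: 48.5 × (1.90/8.40)² = 2.481 R/h
Total = 5.086 + 7.726 + 2.481 = 15.29 R/h.

15.3 R/h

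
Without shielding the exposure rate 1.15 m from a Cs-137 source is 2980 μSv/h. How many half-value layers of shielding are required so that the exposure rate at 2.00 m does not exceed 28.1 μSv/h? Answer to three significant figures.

5.13 half-value layers

At 2.00 m, distance alone gives (1.15/2.00)² = 0.3306, so 2980 × 0.3306 = 985.2 μSv/h.
Further attenuation needed: 985.2/28.1 = 35.06.
n = log₂(35.06) = 5.132 half-value layers.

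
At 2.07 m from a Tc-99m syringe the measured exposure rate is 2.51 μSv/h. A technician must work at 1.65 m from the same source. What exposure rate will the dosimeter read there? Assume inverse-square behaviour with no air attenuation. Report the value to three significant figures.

By the inverse-square law, scaling from 2.07 m to 1.65 m:
2.51 × (2.07/1.65)² = 2.51 × 1.574 = 3.951 μSv/h.

3.95 μSv/h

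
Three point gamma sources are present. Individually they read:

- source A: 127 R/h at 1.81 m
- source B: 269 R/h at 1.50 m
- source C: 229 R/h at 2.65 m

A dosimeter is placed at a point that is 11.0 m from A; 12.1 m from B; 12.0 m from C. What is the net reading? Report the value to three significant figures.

By superposition, sum each source's inverse-square contribution:
A: 127 × (1.81/11.0)² = 3.439 R/h
B: 269 × (1.50/12.1)² = 4.134 R/h
C: 229 × (2.65/12.0)² = 11.17 R/h
Total = 3.439 + 4.134 + 11.17 = 18.74 R/h.

18.7 R/h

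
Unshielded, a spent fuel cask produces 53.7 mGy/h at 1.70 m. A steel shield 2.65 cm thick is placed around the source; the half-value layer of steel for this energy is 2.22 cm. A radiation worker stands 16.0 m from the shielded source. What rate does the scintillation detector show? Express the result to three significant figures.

Distance alone: (1.70/16.0)² = 0.01129, so 53.7 × 0.01129 = 0.6063 mGy/h.
Shield: 2.65/2.22 = 1.194 half-value layers → attenuation 2^(−1.194) = 0.4371.
Combined: 0.6063 × 0.4371 = 0.2650 mGy/h.

0.265 mGy/h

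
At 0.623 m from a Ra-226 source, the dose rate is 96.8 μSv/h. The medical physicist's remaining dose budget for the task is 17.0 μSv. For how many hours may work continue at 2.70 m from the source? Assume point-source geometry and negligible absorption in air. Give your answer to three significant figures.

Intensity scales as (d₁/d₂)², so rate at 2.70 m:
96.8 × (0.623/2.70)² = 96.8 × 0.05324 = 5.154 μSv/h.
Stay time = 17.0 μSv ÷ 5.154 μSv/h = 3.298 h.

3.30 h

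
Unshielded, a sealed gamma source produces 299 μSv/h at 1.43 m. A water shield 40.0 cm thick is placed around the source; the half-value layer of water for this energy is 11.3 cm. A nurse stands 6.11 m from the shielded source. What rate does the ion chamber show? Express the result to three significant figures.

1.41 μSv/h

Distance alone: 299 × (1.43/6.11)² = 299 × 0.05478 = 16.38 μSv/h.
Shield: 40.0/11.3 = 3.540 half-value layers → attenuation 2^(−3.540) = 0.08597.
Combined: 16.38 × 0.08597 = 1.408 μSv/h.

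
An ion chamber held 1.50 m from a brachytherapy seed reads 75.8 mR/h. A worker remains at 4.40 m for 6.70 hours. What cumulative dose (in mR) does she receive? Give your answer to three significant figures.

59.0 mR

Intensity scales as (d₁/d₂)², so rate at 4.40 m:
75.8 × (1.50/4.40)² = 75.8 × 0.1162 = 8.808 mR/h.
Dose = rate × time = 8.808 mR/h × 6.700 h = 59.01 mR.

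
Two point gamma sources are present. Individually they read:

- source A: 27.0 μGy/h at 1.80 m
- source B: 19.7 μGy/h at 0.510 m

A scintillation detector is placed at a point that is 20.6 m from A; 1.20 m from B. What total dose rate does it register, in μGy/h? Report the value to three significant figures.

Each source contributes Iᵢ·(dᵢ/rᵢ)²; contributions add.
A: 27.0 × (1.80/20.6)² = 0.2061 μGy/h
B: 19.7 × (0.510/1.20)² = 3.558 μGy/h
Total = 0.2061 + 3.558 = 3.764 μGy/h.

3.76 μGy/h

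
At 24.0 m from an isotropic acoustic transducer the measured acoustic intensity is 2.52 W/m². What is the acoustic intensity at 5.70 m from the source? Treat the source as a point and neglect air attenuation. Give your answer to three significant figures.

By the inverse-square law, scaling from 24.0 m to 5.70 m:
(24.0/5.70)² = 17.73, so 2.52 × 17.73 = 44.68 W/m².

44.7 W/m²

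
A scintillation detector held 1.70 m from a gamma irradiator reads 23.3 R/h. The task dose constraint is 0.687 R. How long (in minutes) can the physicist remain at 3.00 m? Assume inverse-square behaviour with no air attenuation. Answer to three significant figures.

5.51 min

Using I₁d₁² = I₂d₂², rate at 3.00 m:
(1.70/3.00)² = 0.3211, so 23.3 × 0.3211 = 7.482 R/h.
Stay time = 0.687 R ÷ 7.482 R/h = 0.09182 h = 5.509 min.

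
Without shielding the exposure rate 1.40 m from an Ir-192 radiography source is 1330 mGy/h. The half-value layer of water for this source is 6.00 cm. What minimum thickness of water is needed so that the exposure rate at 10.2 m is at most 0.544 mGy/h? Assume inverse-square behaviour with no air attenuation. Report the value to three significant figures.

33.2 cm

At 10.2 m, distance alone gives 1330 × (1.40/10.2)² = 1330 × 0.01884 = 25.06 mGy/h.
Further attenuation needed: 25.06/0.544 = 46.07.
n = log₂(46.07) = 5.526 half-value layers.
Thickness = 5.526 × 6.00 cm = 33.16 cm.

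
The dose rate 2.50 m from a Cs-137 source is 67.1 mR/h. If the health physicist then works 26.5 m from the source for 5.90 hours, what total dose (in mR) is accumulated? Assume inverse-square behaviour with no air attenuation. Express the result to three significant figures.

Intensity scales as (d₁/d₂)², so rate at 26.5 m:
67.1 × (2.50/26.5)² = 67.1 × 0.008900 = 0.5972 mR/h.
Dose = rate × time = 0.5972 mR/h × 5.900 h = 3.523 mR.

3.52 mR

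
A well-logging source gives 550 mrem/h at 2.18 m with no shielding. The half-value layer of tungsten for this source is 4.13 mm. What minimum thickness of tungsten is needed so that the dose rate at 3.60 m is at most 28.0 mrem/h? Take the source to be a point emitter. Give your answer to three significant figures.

11.8 mm

At 3.60 m, distance alone gives 550 × (2.18/3.60)² = 550 × 0.3667 = 201.7 mrem/h.
Further attenuation needed: 201.7/28.0 = 7.204.
n = log₂(7.204) = 2.849 half-value layers.
Thickness = 2.849 × 4.13 mm = 11.77 mm.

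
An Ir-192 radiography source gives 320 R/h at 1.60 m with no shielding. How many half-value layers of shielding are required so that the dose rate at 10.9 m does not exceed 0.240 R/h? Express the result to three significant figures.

At 10.9 m, distance alone gives 320 × (1.60/10.9)² = 320 × 0.02155 = 6.896 R/h.
Further attenuation needed: 6.896/0.240 = 28.73.
n = log₂(28.73) = 4.844 half-value layers.

4.84 half-value layers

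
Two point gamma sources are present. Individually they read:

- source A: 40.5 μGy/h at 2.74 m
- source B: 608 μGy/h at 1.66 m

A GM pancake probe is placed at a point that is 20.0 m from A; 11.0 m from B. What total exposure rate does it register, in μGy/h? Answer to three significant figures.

14.6 μGy/h

Each source contributes Iᵢ·(dᵢ/rᵢ)²; contributions add.
A: 40.5 × (2.74/20.0)² = 0.7601 μGy/h
B: 608 × (1.66/11.0)² = 13.85 μGy/h
Total = 0.7601 + 13.85 = 14.61 μGy/h.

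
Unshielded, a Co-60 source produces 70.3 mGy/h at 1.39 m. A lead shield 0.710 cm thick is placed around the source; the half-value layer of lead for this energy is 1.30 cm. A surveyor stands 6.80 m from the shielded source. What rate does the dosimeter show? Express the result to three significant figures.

2.01 mGy/h

Distance alone: 70.3 × (1.39/6.80)² = 70.3 × 0.04178 = 2.937 mGy/h.
Shield: 0.710/1.30 = 0.5462 half-value layers → attenuation 2^(−0.5462) = 0.6848.
Combined: 2.937 × 0.6848 = 2.011 mGy/h.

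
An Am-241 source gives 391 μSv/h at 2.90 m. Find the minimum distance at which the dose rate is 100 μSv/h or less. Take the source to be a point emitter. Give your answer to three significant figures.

By the inverse-square law, d₂ = d₁·√(I₁/I₂).
I₁/I₂ = 391/100 = 3.910, so d₂ = 2.90 × √3.910 = 5.734 m.

5.73 m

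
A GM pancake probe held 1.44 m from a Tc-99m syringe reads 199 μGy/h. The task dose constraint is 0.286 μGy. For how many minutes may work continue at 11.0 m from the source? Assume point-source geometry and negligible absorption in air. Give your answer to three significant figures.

5.03 min

Using I₁d₁² = I₂d₂², rate at 11.0 m:
199 × (1.44/11.0)² = 199 × 0.01714 = 3.411 μGy/h.
Stay time = 0.286 μGy ÷ 3.411 μGy/h = 0.08385 h = 5.031 min.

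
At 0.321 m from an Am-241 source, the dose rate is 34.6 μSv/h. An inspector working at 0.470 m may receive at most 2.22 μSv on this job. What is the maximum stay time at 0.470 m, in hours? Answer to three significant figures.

Since intensity falls as 1/r², rate at 0.470 m:
34.6 × (0.321/0.470)² = 34.6 × 0.4665 = 16.14 μSv/h.
Stay time = 2.22 μSv ÷ 16.14 μSv/h = 0.1375 h.

0.138 h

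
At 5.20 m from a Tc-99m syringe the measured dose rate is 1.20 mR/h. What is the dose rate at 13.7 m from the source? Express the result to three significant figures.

Using I₁d₁² = I₂d₂², scaling from 5.20 m to 13.7 m:
1.20 × (5.20/13.7)² = 1.20 × 0.1441 = 0.1729 mR/h.

0.173 mR/h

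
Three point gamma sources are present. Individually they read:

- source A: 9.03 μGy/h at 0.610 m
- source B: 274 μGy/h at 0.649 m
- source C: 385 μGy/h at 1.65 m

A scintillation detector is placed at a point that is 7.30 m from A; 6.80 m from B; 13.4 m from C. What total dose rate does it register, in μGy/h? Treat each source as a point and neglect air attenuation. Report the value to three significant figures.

Each source contributes Iᵢ·(dᵢ/rᵢ)²; contributions add.
A: 9.03 × (0.610/7.30)² = 0.06305 μGy/h
B: 274 × (0.649/6.80)² = 2.496 μGy/h
C: 385 × (1.65/13.4)² = 5.837 μGy/h
Total = 0.06305 + 2.496 + 5.837 = 8.396 μGy/h.

8.40 μGy/h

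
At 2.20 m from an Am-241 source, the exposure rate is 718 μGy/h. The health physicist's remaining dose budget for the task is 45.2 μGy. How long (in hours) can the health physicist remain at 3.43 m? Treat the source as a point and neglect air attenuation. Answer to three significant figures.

0.153 h

Using I₁d₁² = I₂d₂², rate at 3.43 m:
(2.20/3.43)² = 0.4114, so 718 × 0.4114 = 295.4 μGy/h.
Stay time = 45.2 μGy ÷ 295.4 μGy/h = 0.1530 h.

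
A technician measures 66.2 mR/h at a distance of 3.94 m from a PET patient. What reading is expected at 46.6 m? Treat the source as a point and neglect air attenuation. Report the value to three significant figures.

0.473 mR/h

Applying the 1/r² law, the rate at 46.6 m is
66.2 × (3.94/46.6)² = 66.2 × 0.007149 = 0.4733 mR/h.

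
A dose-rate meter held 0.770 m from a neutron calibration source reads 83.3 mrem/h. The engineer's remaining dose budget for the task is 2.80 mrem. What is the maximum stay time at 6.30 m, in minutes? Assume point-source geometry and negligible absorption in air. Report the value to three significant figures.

135 min

Intensity scales as (d₁/d₂)², so rate at 6.30 m:
(0.770/6.30)² = 0.01494, so 83.3 × 0.01494 = 1.245 mrem/h.
Stay time = 2.80 mrem ÷ 1.245 mrem/h = 2.249 h = 134.9 min.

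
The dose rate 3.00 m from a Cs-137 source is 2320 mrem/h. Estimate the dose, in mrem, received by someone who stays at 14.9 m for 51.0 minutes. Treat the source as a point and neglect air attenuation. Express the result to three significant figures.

Since intensity falls as 1/r², rate at 14.9 m:
2320 × (3.00/14.9)² = 2320 × 0.04054 = 94.05 mrem/h.
Dose = rate × time = 94.05 mrem/h × 0.8500 h = 79.94 mrem.

79.9 mrem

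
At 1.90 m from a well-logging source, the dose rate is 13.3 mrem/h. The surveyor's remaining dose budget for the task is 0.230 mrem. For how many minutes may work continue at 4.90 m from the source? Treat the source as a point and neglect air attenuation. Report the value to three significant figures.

6.90 min

Since intensity falls as 1/r², rate at 4.90 m:
(1.90/4.90)² = 0.1504, so 13.3 × 0.1504 = 2.000 mrem/h.
Stay time = 0.230 mrem ÷ 2.000 mrem/h = 0.1150 h = 6.900 min.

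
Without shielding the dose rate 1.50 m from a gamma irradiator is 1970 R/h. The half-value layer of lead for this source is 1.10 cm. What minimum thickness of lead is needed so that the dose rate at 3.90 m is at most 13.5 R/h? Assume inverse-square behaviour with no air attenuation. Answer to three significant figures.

At 3.90 m, distance alone gives (1.50/3.90)² = 0.1479, so 1970 × 0.1479 = 291.4 R/h.
Further attenuation needed: 291.4/13.5 = 21.59.
n = log₂(21.59) = 4.432 half-value layers.
Thickness = 4.432 × 1.10 cm = 4.875 cm.

4.88 cm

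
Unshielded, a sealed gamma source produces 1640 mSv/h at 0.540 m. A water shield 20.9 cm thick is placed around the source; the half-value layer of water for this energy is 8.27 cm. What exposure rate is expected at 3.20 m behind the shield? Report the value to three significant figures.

8.10 mSv/h

Distance alone: 1640 × (0.540/3.20)² = 1640 × 0.02848 = 46.71 mSv/h.
Shield: 20.9/8.27 = 2.527 half-value layers → attenuation 2^(−2.527) = 0.1735.
Combined: 46.71 × 0.1735 = 8.104 mSv/h.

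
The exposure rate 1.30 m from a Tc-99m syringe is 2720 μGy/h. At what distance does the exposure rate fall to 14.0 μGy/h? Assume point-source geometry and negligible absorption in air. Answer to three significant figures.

Intensity scales as (d₁/d₂)², so d₂ = d₁·√(I₁/I₂).
I₁/I₂ = 2720/14.0 = 194.3, so d₂ = 1.30 × √194.3 = 18.12 m.

18.1 m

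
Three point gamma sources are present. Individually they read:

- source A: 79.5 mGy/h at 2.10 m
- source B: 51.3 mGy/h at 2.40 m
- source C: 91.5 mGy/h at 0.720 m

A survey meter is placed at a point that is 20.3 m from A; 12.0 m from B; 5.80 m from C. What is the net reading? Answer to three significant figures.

4.31 mGy/h

Each source contributes Iᵢ·(dᵢ/rᵢ)²; contributions add.
A: 79.5 × (2.10/20.3)² = 0.8508 mGy/h
B: 51.3 × (2.40/12.0)² = 2.052 mGy/h
C: 91.5 × (0.720/5.80)² = 1.410 mGy/h
Total = 0.8508 + 2.052 + 1.410 = 4.313 mGy/h.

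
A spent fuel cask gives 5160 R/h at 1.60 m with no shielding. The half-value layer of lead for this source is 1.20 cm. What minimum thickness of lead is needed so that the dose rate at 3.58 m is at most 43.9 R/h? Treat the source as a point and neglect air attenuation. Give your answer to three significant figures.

5.46 cm

At 3.58 m, distance alone gives 5160 × (1.60/3.58)² = 5160 × 0.1997 = 1030 R/h.
Further attenuation needed: 1030/43.9 = 23.46.
n = log₂(23.46) = 4.552 half-value layers.
Thickness = 4.552 × 1.20 cm = 5.462 cm.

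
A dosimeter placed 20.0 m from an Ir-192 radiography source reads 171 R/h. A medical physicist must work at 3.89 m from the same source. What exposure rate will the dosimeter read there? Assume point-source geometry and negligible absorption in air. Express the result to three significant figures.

4520 R/h

Using I₁d₁² = I₂d₂², scaling from 20.0 m to 3.89 m:
171 × (20.0/3.89)² = 171 × 26.43 = 4520 R/h.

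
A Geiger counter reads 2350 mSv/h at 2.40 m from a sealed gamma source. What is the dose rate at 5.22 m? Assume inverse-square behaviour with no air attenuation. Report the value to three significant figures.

497 mSv/h

Since intensity falls as 1/r², the rate at 5.22 m is
(2.40/5.22)² = 0.2114, so 2350 × 0.2114 = 496.8 mSv/h.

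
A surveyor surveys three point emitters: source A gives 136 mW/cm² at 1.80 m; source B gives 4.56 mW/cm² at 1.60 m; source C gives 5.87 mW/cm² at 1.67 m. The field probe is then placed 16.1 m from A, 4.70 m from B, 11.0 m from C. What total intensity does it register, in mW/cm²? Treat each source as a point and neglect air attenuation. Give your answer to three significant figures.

2.36 mW/cm²

By superposition, sum each source's inverse-square contribution:
A: 136 × (1.80/16.1)² = 1.700 mW/cm²
B: 4.56 × (1.60/4.70)² = 0.5285 mW/cm²
C: 5.87 × (1.67/11.0)² = 0.1353 mW/cm²
Total = 1.700 + 0.5285 + 0.1353 = 2.364 mW/cm².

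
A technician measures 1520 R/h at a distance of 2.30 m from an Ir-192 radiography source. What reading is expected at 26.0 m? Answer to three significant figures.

By the inverse-square law, the rate at 26.0 m is
1520 × (2.30/26.0)² = 1520 × 0.007825 = 11.89 R/h.

11.9 R/h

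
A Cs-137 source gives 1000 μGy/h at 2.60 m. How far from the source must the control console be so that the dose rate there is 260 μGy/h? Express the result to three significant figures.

Intensity scales as (d₁/d₂)², so d₂ = d₁·√(I₁/I₂).
I₁/I₂ = 1000/260 = 3.846, so d₂ = 2.60 × √3.846 = 5.099 m.

5.10 m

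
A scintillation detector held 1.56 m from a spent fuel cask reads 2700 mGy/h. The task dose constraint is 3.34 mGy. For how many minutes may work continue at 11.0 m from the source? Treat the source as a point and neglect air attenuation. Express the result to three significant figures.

3.69 min

Using I₁d₁² = I₂d₂², rate at 11.0 m:
2700 × (1.56/11.0)² = 2700 × 0.02011 = 54.30 mGy/h.
Stay time = 3.34 mGy ÷ 54.30 mGy/h = 0.06151 h = 3.691 min.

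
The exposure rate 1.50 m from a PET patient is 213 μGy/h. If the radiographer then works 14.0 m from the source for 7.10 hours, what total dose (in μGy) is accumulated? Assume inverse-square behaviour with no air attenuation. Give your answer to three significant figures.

Applying the 1/r² law, rate at 14.0 m:
(1.50/14.0)² = 0.01148, so 213 × 0.01148 = 2.445 μGy/h.
Dose = rate × time = 2.445 μGy/h × 7.100 h = 17.36 μGy.

17.4 μGy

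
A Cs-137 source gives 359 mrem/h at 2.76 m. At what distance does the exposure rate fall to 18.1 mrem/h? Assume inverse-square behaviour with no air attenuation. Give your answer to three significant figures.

12.3 m

Since intensity falls as 1/r², d₂ = d₁·√(I₁/I₂).
I₁/I₂ = 359/18.1 = 19.83, so d₂ = 2.76 × √19.83 = 12.29 m.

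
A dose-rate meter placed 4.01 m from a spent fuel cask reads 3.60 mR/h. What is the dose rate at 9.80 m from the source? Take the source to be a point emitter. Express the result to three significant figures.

0.603 mR/h

Applying the 1/r² law, scaling from 4.01 m to 9.80 m:
3.60 × (4.01/9.80)² = 3.60 × 0.1674 = 0.6026 mR/h.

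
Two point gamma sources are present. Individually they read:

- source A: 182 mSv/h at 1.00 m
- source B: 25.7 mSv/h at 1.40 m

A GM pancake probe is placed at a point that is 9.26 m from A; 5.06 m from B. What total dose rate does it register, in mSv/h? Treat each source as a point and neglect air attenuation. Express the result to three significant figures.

4.09 mSv/h

Each source contributes Iᵢ·(dᵢ/rᵢ)²; contributions add.
A: 182 × (1.00/9.26)² = 2.123 mSv/h
B: 25.7 × (1.40/5.06)² = 1.967 mSv/h
Total = 2.123 + 1.967 = 4.090 mSv/h.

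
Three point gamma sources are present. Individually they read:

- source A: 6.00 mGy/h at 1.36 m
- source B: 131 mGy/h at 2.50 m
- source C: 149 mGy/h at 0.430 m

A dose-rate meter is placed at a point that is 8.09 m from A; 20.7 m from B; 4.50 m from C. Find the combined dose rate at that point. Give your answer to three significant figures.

3.44 mGy/h

By superposition, sum each source's inverse-square contribution:
A: 6.00 × (1.36/8.09)² = 0.1696 mGy/h
B: 131 × (2.50/20.7)² = 1.911 mGy/h
C: 149 × (0.430/4.50)² = 1.360 mGy/h
Total = 0.1696 + 1.911 + 1.360 = 3.441 mGy/h.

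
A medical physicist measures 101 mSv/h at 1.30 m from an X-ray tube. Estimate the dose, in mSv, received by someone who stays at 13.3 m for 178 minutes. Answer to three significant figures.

2.86 mSv

Since intensity falls as 1/r², rate at 13.3 m:
(1.30/13.3)² = 0.009554, so 101 × 0.009554 = 0.9650 mSv/h.
Dose = rate × time = 0.9650 mSv/h × 2.967 h = 2.863 mSv.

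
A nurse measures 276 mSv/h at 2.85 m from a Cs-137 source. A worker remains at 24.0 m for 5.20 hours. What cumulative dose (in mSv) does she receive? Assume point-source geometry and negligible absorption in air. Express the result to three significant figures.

By the inverse-square law, rate at 24.0 m:
(2.85/24.0)² = 0.01410, so 276 × 0.01410 = 3.892 mSv/h.
Dose = rate × time = 3.892 mSv/h × 5.200 h = 20.24 mSv.

20.2 mSv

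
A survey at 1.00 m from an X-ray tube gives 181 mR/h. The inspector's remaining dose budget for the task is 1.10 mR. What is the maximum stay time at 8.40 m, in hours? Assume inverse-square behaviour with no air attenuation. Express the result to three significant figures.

0.429 h

Since intensity falls as 1/r², rate at 8.40 m:
(1.00/8.40)² = 0.01417, so 181 × 0.01417 = 2.565 mR/h.
Stay time = 1.10 mR ÷ 2.565 mR/h = 0.4288 h.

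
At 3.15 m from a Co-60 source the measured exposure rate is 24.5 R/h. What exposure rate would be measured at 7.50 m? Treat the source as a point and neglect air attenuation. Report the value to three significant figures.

Intensity scales as (d₁/d₂)², so scaling from 3.15 m to 7.50 m:
(3.15/7.50)² = 0.1764, so 24.5 × 0.1764 = 4.322 R/h.

4.32 R/h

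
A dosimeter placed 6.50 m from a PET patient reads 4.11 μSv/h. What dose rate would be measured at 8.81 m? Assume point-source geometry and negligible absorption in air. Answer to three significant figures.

2.24 μSv/h

Since intensity falls as 1/r², scaling from 6.50 m to 8.81 m:
4.11 × (6.50/8.81)² = 4.11 × 0.5443 = 2.237 μSv/h.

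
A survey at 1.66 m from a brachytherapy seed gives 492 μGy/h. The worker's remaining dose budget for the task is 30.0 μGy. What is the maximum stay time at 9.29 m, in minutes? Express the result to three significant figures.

Since intensity falls as 1/r², rate at 9.29 m:
492 × (1.66/9.29)² = 492 × 0.03193 = 15.71 μGy/h.
Stay time = 30.0 μGy ÷ 15.71 μGy/h = 1.910 h = 114.6 min.

115 min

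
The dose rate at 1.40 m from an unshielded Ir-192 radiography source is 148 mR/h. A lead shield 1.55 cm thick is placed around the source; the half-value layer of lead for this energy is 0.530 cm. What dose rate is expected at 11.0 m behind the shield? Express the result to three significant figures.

0.316 mR/h

Distance alone: 148 × (1.40/11.0)² = 148 × 0.01620 = 2.398 mR/h.
Shield: 1.55/0.530 = 2.925 half-value layers → attenuation 2^(−2.925) = 0.1317.
Combined: 2.398 × 0.1317 = 0.3158 mR/h.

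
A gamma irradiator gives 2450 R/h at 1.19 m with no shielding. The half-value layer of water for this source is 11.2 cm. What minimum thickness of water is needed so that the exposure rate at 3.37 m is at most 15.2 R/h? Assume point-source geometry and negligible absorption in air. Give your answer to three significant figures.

At 3.37 m, distance alone gives (1.19/3.37)² = 0.1247, so 2450 × 0.1247 = 305.5 R/h.
Further attenuation needed: 305.5/15.2 = 20.10.
n = log₂(20.10) = 4.329 half-value layers.
Thickness = 4.329 × 11.2 cm = 48.48 cm.

48.5 cm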